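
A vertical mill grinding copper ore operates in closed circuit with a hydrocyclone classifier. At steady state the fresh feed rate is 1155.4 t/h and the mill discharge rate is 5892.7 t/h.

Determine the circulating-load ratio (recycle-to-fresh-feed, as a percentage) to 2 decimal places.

Mill node: discharge = fresh + recycle.
R = M − F = 5892.7 − 1155.4 = 4737.3 t/h
CL = 100·R/F = 100·4737.3/1155.4 = 410.01 %

CL = 410.01 %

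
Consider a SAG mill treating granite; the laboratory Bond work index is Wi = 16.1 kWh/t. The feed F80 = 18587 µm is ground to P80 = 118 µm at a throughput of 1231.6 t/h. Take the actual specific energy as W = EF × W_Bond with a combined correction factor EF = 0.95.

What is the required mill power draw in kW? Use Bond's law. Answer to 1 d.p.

W_Bond = 10·Wi·(1/√P₈₀ − 1/√F₈₀)
W = 10·16.1·(1/√118 − 1/√18587) = 10·16.1·(0.084723) = 13.6403 kWh/t
With EF = 0.95: W = 13.6403·0.95 = 12.9583 kWh/t
P_mill = W·ṁ = 12.9583·1231.6 = 15959.5 kW

P = 15959.5 kW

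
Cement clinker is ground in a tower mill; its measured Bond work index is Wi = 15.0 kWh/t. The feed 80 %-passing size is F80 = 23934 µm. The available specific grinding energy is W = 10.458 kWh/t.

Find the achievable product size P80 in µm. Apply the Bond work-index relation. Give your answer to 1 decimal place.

Bond:  W = 10 Wi (1/√P − 1/√F)
⇒ 1/√P80 = W/(10·Wi) + 1/√F80
  = 10.4580/(10·15.0) + 1/√23934 = 0.069720 + 0.006464 = 0.076184
P80 = (1/0.076184)² = 13.1261² = 172.30 µm

P80 = 172.3 µm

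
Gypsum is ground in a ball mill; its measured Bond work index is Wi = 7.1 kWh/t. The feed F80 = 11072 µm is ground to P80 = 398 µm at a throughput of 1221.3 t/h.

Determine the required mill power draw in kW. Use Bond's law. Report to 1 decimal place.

P = 3522.4 kW

W = 10 Wi / √P80 − 10 Wi / √F80
W = 10·7.1·(1/√398 − 1/√11072) = 10·7.1·(0.040622) = 2.8842 kWh/t
P_mill = W·ṁ = 2.8842·1221.3 = 3522.4 kW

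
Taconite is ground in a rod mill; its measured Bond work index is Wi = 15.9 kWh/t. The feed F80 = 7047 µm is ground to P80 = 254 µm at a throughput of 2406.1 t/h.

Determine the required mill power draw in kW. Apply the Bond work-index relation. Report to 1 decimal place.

P = 19447.3 kW

W = 10 Wi / √P80 − 10 Wi / √F80
W = 10·15.9·(1/√254 − 1/√7047) = 10·15.9·(0.050833) = 8.0825 kWh/t
P = W·T = 8.0825·2406.1 = 19447.3 kW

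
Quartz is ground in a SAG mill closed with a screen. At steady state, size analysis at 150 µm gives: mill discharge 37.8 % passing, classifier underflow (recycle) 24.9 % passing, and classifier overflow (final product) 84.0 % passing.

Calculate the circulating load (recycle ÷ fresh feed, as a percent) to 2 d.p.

CL = 358.14 %

Two-product formula at 150 µm:
(1+r)·d = r·u + o ⇒ r = (o−d)/(d−u)
r = (84.0 − 37.8)/(37.8 − 24.9) = 46.2/12.9 = 3.5814
CL = 100·r = 358.14 %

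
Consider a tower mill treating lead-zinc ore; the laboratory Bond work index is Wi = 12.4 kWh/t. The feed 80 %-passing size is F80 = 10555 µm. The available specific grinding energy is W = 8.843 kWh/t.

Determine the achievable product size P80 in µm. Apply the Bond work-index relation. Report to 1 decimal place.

P80 = 152.2 µm

W = 10 Wi (P80^-0.5 − F80^-0.5)
⇒ 1/√P80 = W/(10·Wi) + 1/√F80
  = 8.8430/(10·12.4) + 1/√10555 = 0.071315 + 0.009734 = 0.081048
P80 = (1/0.081048)² = 12.3384² = 152.24 µm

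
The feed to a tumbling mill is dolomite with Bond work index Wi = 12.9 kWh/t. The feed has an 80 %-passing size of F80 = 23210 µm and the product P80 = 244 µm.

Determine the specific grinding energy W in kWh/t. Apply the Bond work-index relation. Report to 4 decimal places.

Bond:  W = 10 Wi (1/√P − 1/√F)
1/√244 = 0.064018;  1/√23210 = 0.006564
W = 10·12.9·(0.064018 − 0.006564) = 7.4116 kWh/t

W = 7.4116 kWh/t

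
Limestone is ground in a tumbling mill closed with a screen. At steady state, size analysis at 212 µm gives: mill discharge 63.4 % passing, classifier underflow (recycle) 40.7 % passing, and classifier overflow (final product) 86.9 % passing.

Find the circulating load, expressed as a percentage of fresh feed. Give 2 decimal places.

CL = 103.52 %

Let r = R/F. Size balance at 212 µm:
Fd + Rd = Ru + Fo ⇒ R/F = (o−d)/(d−u)
r = (86.9 − 63.4)/(63.4 − 40.7) = 23.5/22.7 = 1.0352
CL = 100·r = 103.52 %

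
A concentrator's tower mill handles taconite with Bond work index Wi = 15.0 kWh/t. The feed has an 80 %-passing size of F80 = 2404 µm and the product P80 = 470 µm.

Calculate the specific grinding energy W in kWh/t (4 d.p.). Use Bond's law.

Bond: W = 10·Wi·(1/√P80 − 1/√F80)
1/√470 = 0.046127;  1/√2404 = 0.020395
W = 10·15.0·(0.046127 − 0.020395) = 3.8597 kWh/t

W = 3.8597 kWh/t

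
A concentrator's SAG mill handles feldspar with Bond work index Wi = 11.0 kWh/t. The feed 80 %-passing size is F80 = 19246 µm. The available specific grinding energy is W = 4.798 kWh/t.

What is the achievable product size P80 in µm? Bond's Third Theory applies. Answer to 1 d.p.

P80 = 387.1 µm

W_Bond = 10·Wi·(1/√P₈₀ − 1/√F₈₀)
P80^-0.5 = F80^-0.5 + W/(10 Wi)
  = 4.7980/(10·11.0) + 1/√19246 = 0.043618 + 0.007208 = 0.050826
P80 = (1/0.050826)² = 19.6748² = 387.10 µm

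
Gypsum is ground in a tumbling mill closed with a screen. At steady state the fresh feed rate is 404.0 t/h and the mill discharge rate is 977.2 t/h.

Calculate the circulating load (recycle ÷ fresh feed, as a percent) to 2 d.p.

CL = 141.88 %

Mill node: discharge = fresh + recycle.
R = M − F = 977.2 − 404.0 = 573.2 t/h
CL = 100·R/F = 100·573.2/404.0 = 141.88 %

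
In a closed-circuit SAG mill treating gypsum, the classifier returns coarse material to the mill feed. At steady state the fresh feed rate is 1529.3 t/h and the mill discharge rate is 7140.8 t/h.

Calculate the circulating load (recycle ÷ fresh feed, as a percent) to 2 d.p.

Mill node: discharge = fresh + recycle.
R = M − F = 7140.8 − 1529.3 = 5611.5 t/h
CL = 100·R/F = 100·5611.5/1529.3 = 366.93 %

CL = 366.93 %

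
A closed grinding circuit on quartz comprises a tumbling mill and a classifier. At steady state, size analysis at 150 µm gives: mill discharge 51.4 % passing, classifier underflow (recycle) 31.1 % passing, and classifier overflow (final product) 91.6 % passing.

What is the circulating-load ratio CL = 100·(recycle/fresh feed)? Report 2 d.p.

Balance %-passing 150 µm (r = R/F):
Fd + Rd = Ru + Fo ⇒ R/F = (o−d)/(d−u)
r = (91.6 − 51.4)/(51.4 − 31.1) = 40.2/20.3 = 1.9803
CL = 100·r = 198.03 %

CL = 198.03 %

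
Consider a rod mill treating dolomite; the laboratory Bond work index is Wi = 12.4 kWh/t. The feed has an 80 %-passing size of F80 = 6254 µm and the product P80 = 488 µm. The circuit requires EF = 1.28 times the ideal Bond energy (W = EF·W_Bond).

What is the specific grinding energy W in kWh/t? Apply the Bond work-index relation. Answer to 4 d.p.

W = 10·Wi·[P80^(−½) − F80^(−½)]
1/√488 = 0.045268;  1/√6254 = 0.012645
W = 10·12.4·(0.045268 − 0.012645) = 4.0452 kWh/t
Apply correction: 4.0452 × 1.28 = 5.1779 kWh/t

W = 5.1779 kWh/t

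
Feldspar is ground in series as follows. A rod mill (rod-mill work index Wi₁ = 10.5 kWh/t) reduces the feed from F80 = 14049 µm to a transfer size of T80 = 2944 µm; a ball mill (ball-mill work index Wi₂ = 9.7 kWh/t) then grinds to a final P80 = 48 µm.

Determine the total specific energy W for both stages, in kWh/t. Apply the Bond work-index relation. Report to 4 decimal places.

W = 13.2623 kWh/t

W_Bond = 10·Wi·(1/√P₈₀ − 1/√F₈₀)
Stage 1 (14049→2944 µm, Wi₁=10.5): W₁ = 10·10.5·(0.018430 − 0.008437) = 1.0493 kWh/t
Stage 2 (2944→48 µm, Wi₂=9.7): W₂ = 10·9.7·(0.144338 − 0.018430) = 12.2130 kWh/t
W = W₁ + W₂ = 1.0493 + 12.2130 = 13.2623 kWh/t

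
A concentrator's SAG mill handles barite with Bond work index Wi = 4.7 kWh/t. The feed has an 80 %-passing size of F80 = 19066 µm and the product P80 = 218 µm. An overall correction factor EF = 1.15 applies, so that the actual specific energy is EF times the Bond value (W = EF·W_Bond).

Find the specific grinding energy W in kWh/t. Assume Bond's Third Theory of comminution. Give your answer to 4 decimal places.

Bond:  W = 10 Wi (1/√P − 1/√F)
1/√218 = 0.067729;  1/√19066 = 0.007242
W = 10·4.7·(0.067729 − 0.007242) = 2.8429 kWh/t
Corrected W = EF·W_Bond = 1.15·2.8429 = 3.2693 kWh/t

W = 3.2693 kWh/t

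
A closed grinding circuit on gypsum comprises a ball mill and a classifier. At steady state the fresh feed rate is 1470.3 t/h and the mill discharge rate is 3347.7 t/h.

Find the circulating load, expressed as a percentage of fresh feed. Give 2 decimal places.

Steady state: M = F + R.
R = M − F = 3347.7 − 1470.3 = 1877.4 t/h
CL = 100·R/F = 100·1877.4/1470.3 = 127.69 %

CL = 127.69 %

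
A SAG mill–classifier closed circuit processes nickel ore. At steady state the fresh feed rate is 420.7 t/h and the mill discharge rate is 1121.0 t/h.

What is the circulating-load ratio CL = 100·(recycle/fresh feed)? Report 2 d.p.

M = F + R at steady state, so:
R = M − F = 1121.0 − 420.7 = 700.3 t/h
CL = 100·R/F = 100·700.3/420.7 = 166.46 %

CL = 166.46 %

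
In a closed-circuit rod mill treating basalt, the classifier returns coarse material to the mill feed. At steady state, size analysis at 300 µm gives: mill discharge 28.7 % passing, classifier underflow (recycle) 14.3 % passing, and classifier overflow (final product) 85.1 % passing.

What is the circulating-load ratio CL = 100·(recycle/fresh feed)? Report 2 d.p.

Two-product formula at 300 µm:
d + r·d = r·u + o → r(d−u) = o−d
r = (85.1 − 28.7)/(28.7 − 14.3) = 56.4/14.4 = 3.9167
CL = 100·r = 391.67 %

CL = 391.67 %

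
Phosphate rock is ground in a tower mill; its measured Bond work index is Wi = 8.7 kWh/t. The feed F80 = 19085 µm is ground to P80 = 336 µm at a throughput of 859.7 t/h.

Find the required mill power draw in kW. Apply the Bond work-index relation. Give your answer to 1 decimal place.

P = 3538.9 kW

Bond:  W = 10 Wi (1/√P − 1/√F)
W = 10·8.7·(1/√336 − 1/√19085) = 10·8.7·(0.047316) = 4.1165 kWh/t
Mill draw = 4.1165 × 859.7 = 3538.9 kW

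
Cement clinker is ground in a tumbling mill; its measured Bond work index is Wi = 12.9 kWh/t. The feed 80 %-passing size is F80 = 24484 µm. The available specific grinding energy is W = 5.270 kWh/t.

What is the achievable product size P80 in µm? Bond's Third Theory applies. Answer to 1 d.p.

P80 = 448.0 µm

Bond:  W = 10 Wi (1/√P − 1/√F)
⇒ 1/√P80 = W/(10·Wi) + 1/√F80
  = 5.2700/(10·12.9) + 1/√24484 = 0.040853 + 0.006391 = 0.047244
P80 = (1/0.047244)² = 21.1669² = 448.04 µm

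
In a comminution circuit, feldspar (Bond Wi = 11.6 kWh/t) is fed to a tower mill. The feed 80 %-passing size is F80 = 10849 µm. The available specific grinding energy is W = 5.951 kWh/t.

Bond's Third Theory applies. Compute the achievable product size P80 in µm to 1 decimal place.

P80 = 269.6 µm

W = 10·Wi·(P80^(-½) − F80^(-½))
⇒ 1/√P80 = W/(10 Wi) + 1/√F80
  = 5.9510/(10·11.6) + 1/√10849 = 0.051302 + 0.009601 = 0.060902
P80 = (1/0.060902)² = 16.4197² = 269.61 µm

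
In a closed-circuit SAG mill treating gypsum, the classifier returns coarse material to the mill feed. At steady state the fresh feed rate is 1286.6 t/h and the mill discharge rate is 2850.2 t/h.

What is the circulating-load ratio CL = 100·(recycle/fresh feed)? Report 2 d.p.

Mill node: discharge = fresh + recycle.
R = M − F = 2850.2 − 1286.6 = 1563.6 t/h
CL = 100·R/F = 100·1563.6/1286.6 = 121.53 %

CL = 121.53 %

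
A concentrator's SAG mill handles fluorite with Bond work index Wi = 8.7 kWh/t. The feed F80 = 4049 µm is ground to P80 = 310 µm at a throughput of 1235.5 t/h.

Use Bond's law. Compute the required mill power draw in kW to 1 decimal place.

W = 10 Wi (P80^-0.5 − F80^-0.5)
W = 10·8.7·(1/√310 − 1/√4049) = 10·8.7·(0.041081) = 3.5740 kWh/t
P = W·T = 3.5740·1235.5 = 4415.7 kW

P = 4415.7 kW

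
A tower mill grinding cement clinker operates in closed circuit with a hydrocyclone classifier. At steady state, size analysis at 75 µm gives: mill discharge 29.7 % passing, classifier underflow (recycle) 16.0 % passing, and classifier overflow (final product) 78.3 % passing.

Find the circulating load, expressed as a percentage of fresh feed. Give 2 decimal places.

CL = 354.74 %

Mass balance on the −75 µm fraction:
(1+r)·d = r·u + o ⇒ r = (o−d)/(d−u)
r = (78.3 − 29.7)/(29.7 − 16.0) = 48.6/13.7 = 3.5474
CL = 100·r = 354.74 %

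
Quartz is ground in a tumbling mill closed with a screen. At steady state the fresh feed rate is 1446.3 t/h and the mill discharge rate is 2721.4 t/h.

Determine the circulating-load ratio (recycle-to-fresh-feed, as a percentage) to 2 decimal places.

M = F + R at steady state, so:
R = M − F = 2721.4 − 1446.3 = 1275.1 t/h
CL = 100·R/F = 100·1275.1/1446.3 = 88.16 %

CL = 88.16 %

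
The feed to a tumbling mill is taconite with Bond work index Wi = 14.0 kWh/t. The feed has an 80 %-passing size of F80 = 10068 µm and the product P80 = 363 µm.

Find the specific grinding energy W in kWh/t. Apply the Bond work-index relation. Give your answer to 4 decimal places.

W = 5.9528 kWh/t

Bond: W = 10·Wi·(1/√P80 − 1/√F80)
1/√363 = 0.052486;  1/√10068 = 0.009966
W = 10·14.0·(0.052486 − 0.009966) = 5.9528 kWh/t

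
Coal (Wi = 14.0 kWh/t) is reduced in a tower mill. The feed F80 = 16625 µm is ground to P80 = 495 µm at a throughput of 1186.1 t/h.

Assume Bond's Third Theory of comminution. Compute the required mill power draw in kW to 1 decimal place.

P = 6175.7 kW

W = 10·Wi·[P80^(−½) − F80^(−½)]
W = 10·14.0·(1/√495 − 1/√16625) = 10·14.0·(0.037191) = 5.2067 kWh/t
Mill draw = 5.2067 × 1186.1 = 6175.7 kW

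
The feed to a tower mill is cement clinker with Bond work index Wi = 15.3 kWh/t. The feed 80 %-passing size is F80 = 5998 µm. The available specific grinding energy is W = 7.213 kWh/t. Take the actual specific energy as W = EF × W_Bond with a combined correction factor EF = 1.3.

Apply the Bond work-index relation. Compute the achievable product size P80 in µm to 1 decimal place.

P80 = 413.5 µm

W = 10 Wi (1/√P80 − 1/√F80)  [Bond]
W_Bond = W / EF = 7.213 / 1.3 = 5.5485 kWh/t
1/√P80 = 1/√F80 + W_Bond/(10·Wi)
  = 5.5485/(10·15.3) + 1/√5998 = 0.036264 + 0.012912 = 0.049177
P80 = (1/0.049177)² = 20.3349² = 413.51 µm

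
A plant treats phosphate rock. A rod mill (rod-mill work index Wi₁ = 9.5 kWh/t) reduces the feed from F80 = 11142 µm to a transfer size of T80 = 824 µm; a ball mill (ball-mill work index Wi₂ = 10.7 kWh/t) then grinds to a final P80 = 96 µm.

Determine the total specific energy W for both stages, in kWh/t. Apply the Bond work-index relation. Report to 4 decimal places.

W = 9.6026 kWh/t

Bond: W = 10·Wi·(1/√P80 − 1/√F80)
Stage 1 (11142→824 µm, Wi₁=9.5): W₁ = 10·9.5·(0.034837 − 0.009474) = 2.4095 kWh/t
Stage 2 (824→96 µm, Wi₂=10.7): W₂ = 10·10.7·(0.102062 − 0.034837) = 7.1931 kWh/t
W = W₁ + W₂ = 2.4095 + 7.1931 = 9.6026 kWh/t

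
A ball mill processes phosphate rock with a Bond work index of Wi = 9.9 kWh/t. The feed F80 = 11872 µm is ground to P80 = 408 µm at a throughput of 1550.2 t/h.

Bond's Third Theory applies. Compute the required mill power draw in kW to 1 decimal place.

P = 6189.4 kW

W = 10·Wi·(P80^(-½) − F80^(-½))
W = 10·9.9·(1/√408 − 1/√11872) = 10·9.9·(0.040330) = 3.9926 kWh/t
P = W·T = 3.9926·1550.2 = 6189.4 kW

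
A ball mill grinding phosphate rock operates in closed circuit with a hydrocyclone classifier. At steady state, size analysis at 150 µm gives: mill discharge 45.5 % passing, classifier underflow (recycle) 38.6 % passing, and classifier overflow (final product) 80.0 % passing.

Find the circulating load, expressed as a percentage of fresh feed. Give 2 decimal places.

CL = 500.00 %

Balance %-passing 150 µm (r = R/F):
(1+r)d = ru + o → r = (o−d)/(d−u)
r = (80.0 − 45.5)/(45.5 − 38.6) = 34.5/6.9 = 5.0000
CL = 100·r = 500.00 %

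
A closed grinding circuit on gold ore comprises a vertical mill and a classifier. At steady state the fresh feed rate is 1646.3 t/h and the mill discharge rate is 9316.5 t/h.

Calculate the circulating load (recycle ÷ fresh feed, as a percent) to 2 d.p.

Discharge = new feed + return, hence
R = M − F = 9316.5 − 1646.3 = 7670.2 t/h
CL = 100·R/F = 100·7670.2/1646.3 = 465.91 %

CL = 465.91 %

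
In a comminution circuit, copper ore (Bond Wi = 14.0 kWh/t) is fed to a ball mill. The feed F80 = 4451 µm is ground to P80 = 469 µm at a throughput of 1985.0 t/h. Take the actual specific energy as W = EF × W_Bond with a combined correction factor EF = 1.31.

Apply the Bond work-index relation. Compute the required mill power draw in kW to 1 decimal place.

W_Bond = 10·Wi·(1/√P₈₀ − 1/√F₈₀)
W = 10·14.0·(1/√469 − 1/√4451) = 10·14.0·(0.031187) = 4.3661 kWh/t
W_actual = 1.31 × 4.3661 = 5.7197 kWh/t
P_mill = W·ṁ = 5.7197·1985.0 = 11353.5 kW

P = 11353.5 kW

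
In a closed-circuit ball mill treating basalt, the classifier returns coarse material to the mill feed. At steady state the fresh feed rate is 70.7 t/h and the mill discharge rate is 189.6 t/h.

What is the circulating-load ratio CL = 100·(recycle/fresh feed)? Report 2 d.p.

Discharge = new feed + return, hence
R = M − F = 189.6 − 70.7 = 118.9 t/h
CL = 100·R/F = 100·118.9/70.7 = 168.18 %

CL = 168.18 %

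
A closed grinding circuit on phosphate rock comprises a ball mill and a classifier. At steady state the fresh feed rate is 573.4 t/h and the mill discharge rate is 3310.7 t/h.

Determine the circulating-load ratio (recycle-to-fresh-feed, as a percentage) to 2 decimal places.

CL = 477.38 %

Steady state: M = F + R.
R = M − F = 3310.7 − 573.4 = 2737.3 t/h
CL = 100·R/F = 100·2737.3/573.4 = 477.38 %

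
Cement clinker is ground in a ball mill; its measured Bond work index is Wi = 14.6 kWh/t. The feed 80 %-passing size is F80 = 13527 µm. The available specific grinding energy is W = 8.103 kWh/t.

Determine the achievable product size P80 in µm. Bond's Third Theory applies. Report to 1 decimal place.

P80 = 243.4 µm

W = 10 Wi (1/√P80 − 1/√F80)  [Bond]
1/√P80 = 1/√F80 + W/(10·Wi)
  = 8.1030/(10·14.6) + 1/√13527 = 0.055500 + 0.008598 = 0.064098
P80 = (1/0.064098)² = 15.6011² = 243.39 µm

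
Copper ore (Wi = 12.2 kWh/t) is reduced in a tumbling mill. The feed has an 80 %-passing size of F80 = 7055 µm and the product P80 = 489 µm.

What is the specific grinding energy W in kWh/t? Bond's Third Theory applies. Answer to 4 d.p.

W = 4.0645 kWh/t

Bond:  W = 10 Wi (1/√P − 1/√F)
1/√489 = 0.045222;  1/√7055 = 0.011906
W = 10·12.2·(0.045222 − 0.011906) = 4.0645 kWh/t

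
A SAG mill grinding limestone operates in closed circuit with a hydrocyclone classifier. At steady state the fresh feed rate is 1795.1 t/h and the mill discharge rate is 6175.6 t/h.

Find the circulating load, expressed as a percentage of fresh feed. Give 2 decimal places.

Mill node: discharge = fresh + recycle.
R = M − F = 6175.6 − 1795.1 = 4380.5 t/h
CL = 100·R/F = 100·4380.5/1795.1 = 244.03 %

CL = 244.03 %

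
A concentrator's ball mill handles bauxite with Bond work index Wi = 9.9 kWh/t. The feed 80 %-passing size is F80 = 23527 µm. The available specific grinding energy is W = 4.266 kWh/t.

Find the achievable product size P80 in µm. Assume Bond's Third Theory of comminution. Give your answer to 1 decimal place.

P80 = 406.3 µm

W = 10 Wi / √P80 − 10 Wi / √F80
⇒ 1/√P80 = W/(10·Wi) + 1/√F80
  = 4.2660/(10·9.9) + 1/√23527 = 0.043091 + 0.006520 = 0.049610
P80 = (1/0.049610)² = 20.1570² = 406.31 µm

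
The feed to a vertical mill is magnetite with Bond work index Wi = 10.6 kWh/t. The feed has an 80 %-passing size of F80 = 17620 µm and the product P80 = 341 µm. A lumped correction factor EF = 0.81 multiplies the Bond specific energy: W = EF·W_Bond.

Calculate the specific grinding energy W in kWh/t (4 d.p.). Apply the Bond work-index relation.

W = 4.0028 kWh/t

Bond: W = 10·Wi·(1/√P80 − 1/√F80)
1/√341 = 0.054153;  1/√17620 = 0.007534
W = 10·10.6·(0.054153 − 0.007534) = 4.9417 kWh/t
W_actual = 0.81 × 4.9417 = 4.0028 kWh/t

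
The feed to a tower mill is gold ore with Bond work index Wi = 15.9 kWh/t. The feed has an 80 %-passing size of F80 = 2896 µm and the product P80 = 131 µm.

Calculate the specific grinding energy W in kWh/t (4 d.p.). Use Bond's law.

W = 10.9373 kWh/t

Bond:  W = 10 Wi (1/√P − 1/√F)
1/√131 = 0.087370;  1/√2896 = 0.018582
W = 10·15.9·(0.087370 − 0.018582) = 10.9373 kWh/t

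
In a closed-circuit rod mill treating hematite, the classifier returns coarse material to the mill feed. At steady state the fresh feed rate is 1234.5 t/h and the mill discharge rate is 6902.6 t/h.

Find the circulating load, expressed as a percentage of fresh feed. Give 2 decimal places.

M = F + R at steady state, so:
R = M − F = 6902.6 − 1234.5 = 5668.1 t/h
CL = 100·R/F = 100·5668.1/1234.5 = 459.14 %

CL = 459.14 %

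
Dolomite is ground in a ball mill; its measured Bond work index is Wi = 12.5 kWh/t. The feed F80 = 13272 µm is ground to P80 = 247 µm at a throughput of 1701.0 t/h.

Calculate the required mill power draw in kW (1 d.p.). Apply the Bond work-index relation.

P = 11683.4 kW

Bond:  W = 10 Wi (1/√P − 1/√F)
W = 10·12.5·(1/√247 − 1/√13272) = 10·12.5·(0.054948) = 6.8685 kWh/t
Power = W × throughput = 6.8685 kWh/t × 1701.0 t/h = 11683.4 kW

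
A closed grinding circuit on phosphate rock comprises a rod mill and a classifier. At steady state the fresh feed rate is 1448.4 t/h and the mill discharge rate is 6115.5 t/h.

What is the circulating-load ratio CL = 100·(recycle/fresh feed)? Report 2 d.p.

CL = 322.22 %

Discharge = new feed + return, hence
R = M − F = 6115.5 − 1448.4 = 4667.1 t/h
CL = 100·R/F = 100·4667.1/1448.4 = 322.22 %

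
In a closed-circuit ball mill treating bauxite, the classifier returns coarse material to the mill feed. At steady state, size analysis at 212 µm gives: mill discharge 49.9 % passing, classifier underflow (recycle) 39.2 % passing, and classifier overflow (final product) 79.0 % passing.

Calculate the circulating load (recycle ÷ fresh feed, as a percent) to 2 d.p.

Balance %-passing 212 µm (r = R/F):
(1+r)d = ru + o → r = (o−d)/(d−u)
r = (79.0 − 49.9)/(49.9 − 39.2) = 29.1/10.7 = 2.7196
CL = 100·r = 271.96 %

CL = 271.96 %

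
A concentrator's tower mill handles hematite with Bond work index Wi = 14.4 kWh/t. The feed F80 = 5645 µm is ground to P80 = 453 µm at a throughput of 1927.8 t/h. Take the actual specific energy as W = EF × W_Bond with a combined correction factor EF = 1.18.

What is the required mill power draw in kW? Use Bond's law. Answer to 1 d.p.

Bond: W = 10·Wi·(1/√P80 − 1/√F80)
W = 10·14.4·(1/√453 − 1/√5645) = 10·14.4·(0.033674) = 4.8491 kWh/t
Corrected W = EF·W_Bond = 1.18·4.8491 = 5.7220 kWh/t
Power = W × throughput = 5.7220 kWh/t × 1927.8 t/h = 11030.8 kW

P = 11030.8 kW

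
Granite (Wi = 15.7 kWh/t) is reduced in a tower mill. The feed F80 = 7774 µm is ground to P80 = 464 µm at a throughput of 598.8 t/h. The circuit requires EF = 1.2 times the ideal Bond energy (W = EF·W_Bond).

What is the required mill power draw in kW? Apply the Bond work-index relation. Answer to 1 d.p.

W_Bond = 10·Wi·(1/√P₈₀ − 1/√F₈₀)
W = 10·15.7·(1/√464 − 1/√7774) = 10·15.7·(0.035082) = 5.5079 kWh/t
Corrected W = EF·W_Bond = 1.2·5.5079 = 6.6095 kWh/t
Mill draw = 6.6095 × 598.8 = 3957.8 kW

P = 3957.8 kW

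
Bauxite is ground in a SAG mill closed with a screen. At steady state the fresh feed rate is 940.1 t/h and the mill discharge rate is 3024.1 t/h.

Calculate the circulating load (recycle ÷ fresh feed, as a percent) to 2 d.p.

CL = 221.68 %

Discharge = new feed + return, hence
R = M − F = 3024.1 − 940.1 = 2084.0 t/h
CL = 100·R/F = 100·2084.0/940.1 = 221.68 %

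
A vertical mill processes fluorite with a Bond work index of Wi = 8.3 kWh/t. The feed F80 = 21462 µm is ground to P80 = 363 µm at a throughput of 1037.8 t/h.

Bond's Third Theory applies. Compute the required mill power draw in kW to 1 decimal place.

W = 10 Wi (P80^-0.5 − F80^-0.5)
W = 10·8.3·(1/√363 − 1/√21462) = 10·8.3·(0.045660) = 3.7898 kWh/t
Power = W × throughput = 3.7898 kWh/t × 1037.8 t/h = 3933.1 kW

P = 3933.1 kW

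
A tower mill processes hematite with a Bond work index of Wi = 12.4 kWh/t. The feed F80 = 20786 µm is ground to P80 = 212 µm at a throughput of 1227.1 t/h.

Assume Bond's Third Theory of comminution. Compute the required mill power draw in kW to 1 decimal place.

P = 9395.0 kW

W = 10 Wi (1/√P80 − 1/√F80)  [Bond]
W = 10·12.4·(1/√212 − 1/√20786) = 10·12.4·(0.061744) = 7.6563 kWh/t
Mill draw = 7.6563 × 1227.1 = 9395.0 kW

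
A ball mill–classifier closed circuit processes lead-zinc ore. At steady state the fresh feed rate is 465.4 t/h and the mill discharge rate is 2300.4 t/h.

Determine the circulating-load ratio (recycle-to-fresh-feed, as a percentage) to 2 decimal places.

Discharge = new feed + return, hence
R = M − F = 2300.4 − 465.4 = 1835.0 t/h
CL = 100·R/F = 100·1835.0/465.4 = 394.28 %

CL = 394.28 %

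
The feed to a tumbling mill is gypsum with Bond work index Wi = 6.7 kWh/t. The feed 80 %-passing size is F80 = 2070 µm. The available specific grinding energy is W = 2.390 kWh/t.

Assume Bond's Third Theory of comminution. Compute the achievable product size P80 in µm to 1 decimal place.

P80 = 300.9 µm

W = 10 Wi (1/√P80 − 1/√F80)  [Bond]
P80^-0.5 = F80^-0.5 + W/(10 Wi)
  = 2.3900/(10·6.7) + 1/√2070 = 0.035672 + 0.021979 = 0.057651
P80 = (1/0.057651)² = 17.3458² = 300.88 µm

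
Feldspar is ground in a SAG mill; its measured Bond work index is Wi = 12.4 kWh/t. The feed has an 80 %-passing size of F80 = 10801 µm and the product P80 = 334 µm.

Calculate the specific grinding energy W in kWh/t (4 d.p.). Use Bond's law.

W_Bond = 10·Wi·(1/√P₈₀ − 1/√F₈₀)
1/√334 = 0.054718;  1/√10801 = 0.009622
W = 10·12.4·(0.054718 − 0.009622) = 5.5918 kWh/t

W = 5.5918 kWh/t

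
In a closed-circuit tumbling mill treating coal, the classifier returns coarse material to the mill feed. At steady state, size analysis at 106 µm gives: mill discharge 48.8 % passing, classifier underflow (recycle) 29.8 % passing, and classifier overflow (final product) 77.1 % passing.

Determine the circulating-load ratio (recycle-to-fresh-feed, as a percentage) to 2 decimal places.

Balance %-passing 106 µm (r = R/F):
(1+r)·d = r·u + o ⇒ r = (o−d)/(d−u)
r = (77.1 − 48.8)/(48.8 − 29.8) = 28.3/19.0 = 1.4895
CL = 100·r = 148.95 %

CL = 148.95 %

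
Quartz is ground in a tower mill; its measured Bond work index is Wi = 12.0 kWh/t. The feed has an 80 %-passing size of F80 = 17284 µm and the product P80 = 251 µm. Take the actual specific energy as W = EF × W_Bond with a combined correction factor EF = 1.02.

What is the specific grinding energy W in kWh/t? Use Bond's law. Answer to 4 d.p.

W = 6.7948 kWh/t

W = 10 Wi (1/√P80 − 1/√F80)  [Bond]
1/√251 = 0.063119;  1/√17284 = 0.007606
W = 10·12.0·(0.063119 − 0.007606) = 6.6616 kWh/t
W_actual = 1.02 × 6.6616 = 6.7948 kWh/t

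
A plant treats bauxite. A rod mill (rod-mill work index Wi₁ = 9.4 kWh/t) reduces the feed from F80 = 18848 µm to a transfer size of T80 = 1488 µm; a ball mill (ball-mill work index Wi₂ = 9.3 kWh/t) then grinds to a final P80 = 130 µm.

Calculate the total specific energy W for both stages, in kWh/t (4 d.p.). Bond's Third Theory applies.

W = 7.4979 kWh/t

Bond:  W = 10 Wi (1/√P − 1/√F)
Stage 1 (18848→1488 µm, Wi₁=9.4): W₁ = 10·9.4·(0.025924 − 0.007284) = 1.7521 kWh/t
Stage 2 (1488→130 µm, Wi₂=9.3): W₂ = 10·9.3·(0.087706 − 0.025924) = 5.7457 kWh/t
W = W₁ + W₂ = 1.7521 + 5.7457 = 7.4979 kWh/t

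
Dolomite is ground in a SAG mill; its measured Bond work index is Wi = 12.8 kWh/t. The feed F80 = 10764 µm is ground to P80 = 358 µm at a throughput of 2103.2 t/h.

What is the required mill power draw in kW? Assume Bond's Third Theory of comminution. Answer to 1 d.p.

W = 10·Wi·[P80^(−½) − F80^(−½)]
W = 10·12.8·(1/√358 − 1/√10764) = 10·12.8·(0.043213) = 5.5313 kWh/t
Power = W × throughput = 5.5313 kWh/t × 2103.2 t/h = 11633.4 kW

P = 11633.4 kW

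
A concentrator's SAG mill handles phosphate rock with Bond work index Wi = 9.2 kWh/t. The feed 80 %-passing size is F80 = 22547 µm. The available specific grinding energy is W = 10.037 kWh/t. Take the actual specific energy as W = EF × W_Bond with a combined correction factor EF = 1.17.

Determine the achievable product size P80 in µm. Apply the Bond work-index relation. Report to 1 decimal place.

W = 10 Wi / √P80 − 10 Wi / √F80
W_Bond = W / EF = 10.037 / 1.17 = 8.5786 kWh/t
1/√P80 = 1/√F80 + W_Bond/(10·Wi)
  = 8.5786/(10·9.2) + 1/√22547 = 0.093246 + 0.006660 = 0.099906
P80 = (1/0.099906)² = 10.0094² = 100.19 µm

P80 = 100.2 µm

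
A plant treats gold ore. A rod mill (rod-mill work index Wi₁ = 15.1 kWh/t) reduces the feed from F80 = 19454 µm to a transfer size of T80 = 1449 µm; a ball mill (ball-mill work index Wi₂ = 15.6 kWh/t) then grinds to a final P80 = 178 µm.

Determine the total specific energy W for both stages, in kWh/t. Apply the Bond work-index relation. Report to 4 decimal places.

W = 10.4787 kWh/t

W = 10 Wi (1/√P80 − 1/√F80)  [Bond]
Stage 1 (19454→1449 µm, Wi₁=15.1): W₁ = 10·15.1·(0.026270 − 0.007170) = 2.8842 kWh/t
Stage 2 (1449→178 µm, Wi₂=15.6): W₂ = 10·15.6·(0.074953 − 0.026270) = 7.5945 kWh/t
W = W₁ + W₂ = 2.8842 + 7.5945 = 10.4787 kWh/t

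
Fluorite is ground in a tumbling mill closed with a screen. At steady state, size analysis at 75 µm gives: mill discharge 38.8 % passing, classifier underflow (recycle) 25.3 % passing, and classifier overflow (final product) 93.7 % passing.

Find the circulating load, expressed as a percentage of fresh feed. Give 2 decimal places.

Mass balance on the −75 µm fraction:
Fd + Rd = Ru + Fo ⇒ R/F = (o−d)/(d−u)
r = (93.7 − 38.8)/(38.8 − 25.3) = 54.9/13.5 = 4.0667
CL = 100·r = 406.67 %

CL = 406.67 %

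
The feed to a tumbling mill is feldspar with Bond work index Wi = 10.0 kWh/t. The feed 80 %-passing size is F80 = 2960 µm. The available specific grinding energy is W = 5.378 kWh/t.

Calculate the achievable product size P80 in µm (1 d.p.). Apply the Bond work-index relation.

W = 10 Wi / √P80 − 10 Wi / √F80
⇒ 1/√P80 = W/(10·Wi) + 1/√F80
  = 5.3780/(10·10.0) + 1/√2960 = 0.053780 + 0.018380 = 0.072160
P80 = (1/0.072160)² = 13.8580² = 192.04 µm

P80 = 192.0 µm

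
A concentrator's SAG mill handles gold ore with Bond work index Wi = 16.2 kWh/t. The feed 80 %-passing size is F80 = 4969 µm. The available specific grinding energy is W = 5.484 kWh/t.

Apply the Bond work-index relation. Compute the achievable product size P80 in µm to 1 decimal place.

P80 = 433.3 µm

W = 10·Wi·[P80^(−½) − F80^(−½)]
P80^(−½) = W/(10 Wi) + F80^(−½)
  = 5.4840/(10·16.2) + 1/√4969 = 0.033852 + 0.014186 = 0.048038
P80 = (1/0.048038)² = 20.8168² = 433.34 µm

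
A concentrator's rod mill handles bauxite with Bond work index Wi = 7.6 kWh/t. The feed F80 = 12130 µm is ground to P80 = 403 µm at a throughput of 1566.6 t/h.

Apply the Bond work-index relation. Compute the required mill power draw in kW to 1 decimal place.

W = 10·Wi·[P80^(−½) − F80^(−½)]
W = 10·7.6·(1/√403 − 1/√12130) = 10·7.6·(0.040734) = 3.0958 kWh/t
P = W·T = 3.0958·1566.6 = 4849.8 kW

P = 4849.8 kW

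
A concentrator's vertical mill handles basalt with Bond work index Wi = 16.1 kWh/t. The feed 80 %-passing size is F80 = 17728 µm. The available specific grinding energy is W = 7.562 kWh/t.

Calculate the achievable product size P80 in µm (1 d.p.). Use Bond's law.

P80 = 336.9 µm

W = 10 Wi / √P80 − 10 Wi / √F80
⇒ 1/√P80 = W/(10 Wi) + 1/√F80
  = 7.5620/(10·16.1) + 1/√17728 = 0.046969 + 0.007511 = 0.054479
P80 = (1/0.054479)² = 18.3555² = 336.93 µm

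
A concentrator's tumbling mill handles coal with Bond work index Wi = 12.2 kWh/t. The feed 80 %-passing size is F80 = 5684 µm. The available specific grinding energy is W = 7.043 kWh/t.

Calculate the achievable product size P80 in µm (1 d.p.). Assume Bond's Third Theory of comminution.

W_Bond = 10·Wi·(1/√P₈₀ − 1/√F₈₀)
P80^(−½) = W/(10 Wi) + F80^(−½)
  = 7.0430/(10·12.2) + 1/√5684 = 0.057730 + 0.013264 = 0.070993
P80 = (1/0.070993)² = 14.0858² = 198.41 µm

P80 = 198.4 µm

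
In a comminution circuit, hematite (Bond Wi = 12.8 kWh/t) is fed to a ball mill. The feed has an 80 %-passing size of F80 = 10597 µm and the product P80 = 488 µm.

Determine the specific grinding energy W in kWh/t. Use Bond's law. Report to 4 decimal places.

W = 4.5509 kWh/t

W = 10·Wi·(P80^(-½) − F80^(-½))
1/√488 = 0.045268;  1/√10597 = 0.009714
W = 10·12.8·(0.045268 − 0.009714) = 4.5509 kWh/t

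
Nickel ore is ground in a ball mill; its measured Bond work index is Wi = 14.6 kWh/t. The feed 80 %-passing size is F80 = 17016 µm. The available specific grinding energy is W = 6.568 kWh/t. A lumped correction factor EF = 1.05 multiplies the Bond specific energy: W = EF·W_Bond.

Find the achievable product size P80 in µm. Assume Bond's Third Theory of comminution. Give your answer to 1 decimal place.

W = 10·Wi·[P80^(−½) − F80^(−½)]
W_Bond = W / EF = 6.568 / 1.05 = 6.2552 kWh/t
⇒ 1/√P80 = W_Bond/(10 Wi) + 1/√F80
  = 6.2552/(10·14.6) + 1/√17016 = 0.042844 + 0.007666 = 0.050510
P80 = (1/0.050510)² = 19.7980² = 391.96 µm

P80 = 392.0 µm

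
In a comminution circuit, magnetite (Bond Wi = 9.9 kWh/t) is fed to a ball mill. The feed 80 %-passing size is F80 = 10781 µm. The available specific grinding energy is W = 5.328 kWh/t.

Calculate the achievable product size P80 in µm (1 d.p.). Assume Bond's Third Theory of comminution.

P80 = 248.4 µm

W_Bond = 10·Wi·(1/√P₈₀ − 1/√F₈₀)
⇒ 1/√P80 = W/(10·Wi) + 1/√F80
  = 5.3280/(10·9.9) + 1/√10781 = 0.053818 + 0.009631 = 0.063449
P80 = (1/0.063449)² = 15.7606² = 248.40 µm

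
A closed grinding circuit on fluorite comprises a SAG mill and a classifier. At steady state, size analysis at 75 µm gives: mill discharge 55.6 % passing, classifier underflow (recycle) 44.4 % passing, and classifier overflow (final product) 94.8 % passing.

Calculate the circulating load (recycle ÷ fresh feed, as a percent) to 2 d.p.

CL = 350.00 %

Balance %-passing 75 µm (r = R/F):
(1+r)d = ru + o → r = (o−d)/(d−u)
r = (94.8 − 55.6)/(55.6 − 44.4) = 39.2/11.2 = 3.5000
CL = 100·r = 350.00 %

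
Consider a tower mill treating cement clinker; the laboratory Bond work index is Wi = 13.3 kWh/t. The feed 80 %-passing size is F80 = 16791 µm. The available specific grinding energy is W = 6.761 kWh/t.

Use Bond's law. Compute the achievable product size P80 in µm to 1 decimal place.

W = 10 Wi (1/√P80 − 1/√F80)  [Bond]
P80^(−½) = W/(10 Wi) + F80^(−½)
  = 6.7610/(10·13.3) + 1/√16791 = 0.050835 + 0.007717 = 0.058552
P80 = (1/0.058552)² = 17.0789² = 291.69 µm

P80 = 291.7 µm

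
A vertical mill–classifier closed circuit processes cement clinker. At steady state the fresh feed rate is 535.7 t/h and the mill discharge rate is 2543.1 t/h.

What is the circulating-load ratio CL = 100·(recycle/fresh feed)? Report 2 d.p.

Mill node: discharge = fresh + recycle.
R = M − F = 2543.1 − 535.7 = 2007.4 t/h
CL = 100·R/F = 100·2007.4/535.7 = 374.72 %

CL = 374.72 %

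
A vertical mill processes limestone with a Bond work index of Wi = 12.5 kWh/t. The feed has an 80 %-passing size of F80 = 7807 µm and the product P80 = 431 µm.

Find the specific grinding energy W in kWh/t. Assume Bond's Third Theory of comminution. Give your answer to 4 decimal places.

W = 4.6063 kWh/t

W = 10 Wi (P80^-0.5 − F80^-0.5)
1/√431 = 0.048168;  1/√7807 = 0.011318
W = 10·12.5·(0.048168 − 0.011318) = 4.6063 kWh/t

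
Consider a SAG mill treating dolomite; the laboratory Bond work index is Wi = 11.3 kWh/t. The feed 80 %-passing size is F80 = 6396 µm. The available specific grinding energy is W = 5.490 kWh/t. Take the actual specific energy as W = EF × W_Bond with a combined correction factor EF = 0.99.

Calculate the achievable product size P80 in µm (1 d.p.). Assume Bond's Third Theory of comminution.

P80 = 263.7 µm

W = 10·Wi·(P80^(-½) − F80^(-½))
W_Bond = W / EF = 5.490 / 0.99 = 5.5455 kWh/t
⇒ 1/√P80 = W_Bond/(10·Wi) + 1/√F80
  = 5.5455/(10·11.3) + 1/√6396 = 0.049075 + 0.012504 = 0.061579
P80 = (1/0.061579)² = 16.2394² = 263.72 µm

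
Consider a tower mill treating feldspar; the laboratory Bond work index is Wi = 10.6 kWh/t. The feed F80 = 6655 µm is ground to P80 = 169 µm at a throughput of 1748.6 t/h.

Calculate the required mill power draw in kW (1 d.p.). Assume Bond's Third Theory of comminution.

P = 11985.7 kW

W_Bond = 10·Wi·(1/√P₈₀ − 1/√F₈₀)
W = 10·10.6·(1/√169 − 1/√6655) = 10·10.6·(0.064665) = 6.8545 kWh/t
Power = W × throughput = 6.8545 kWh/t × 1748.6 t/h = 11985.7 kW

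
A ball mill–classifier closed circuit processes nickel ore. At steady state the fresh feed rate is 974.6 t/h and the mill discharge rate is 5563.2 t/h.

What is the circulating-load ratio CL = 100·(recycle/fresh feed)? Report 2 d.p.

CL = 470.82 %

Steady state: M = F + R.
R = M − F = 5563.2 − 974.6 = 4588.6 t/h
CL = 100·R/F = 100·4588.6/974.6 = 470.82 %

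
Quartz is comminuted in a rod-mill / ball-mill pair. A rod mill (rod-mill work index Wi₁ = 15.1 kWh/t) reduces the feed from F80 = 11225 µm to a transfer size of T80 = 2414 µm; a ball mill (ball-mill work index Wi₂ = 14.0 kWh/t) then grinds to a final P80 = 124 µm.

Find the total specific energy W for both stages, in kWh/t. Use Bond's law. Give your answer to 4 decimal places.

W = 10 Wi (1/√P80 − 1/√F80)  [Bond]
Stage 1 (11225→2414 µm, Wi₁=15.1): W₁ = 10·15.1·(0.020353 − 0.009439) = 1.6481 kWh/t
Stage 2 (2414→124 µm, Wi₂=14.0): W₂ = 10·14.0·(0.089803 − 0.020353) = 9.7229 kWh/t
W = W₁ + W₂ = 1.6481 + 9.7229 = 11.3710 kWh/t

W = 11.3710 kWh/t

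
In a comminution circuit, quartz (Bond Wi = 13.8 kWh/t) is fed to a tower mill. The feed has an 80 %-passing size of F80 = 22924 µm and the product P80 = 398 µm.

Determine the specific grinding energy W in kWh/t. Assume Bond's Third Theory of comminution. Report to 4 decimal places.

W = 6.0059 kWh/t

W = 10 Wi / √P80 − 10 Wi / √F80
1/√398 = 0.050125;  1/√22924 = 0.006605
W = 10·13.8·(0.050125 − 0.006605) = 6.0059 kWh/t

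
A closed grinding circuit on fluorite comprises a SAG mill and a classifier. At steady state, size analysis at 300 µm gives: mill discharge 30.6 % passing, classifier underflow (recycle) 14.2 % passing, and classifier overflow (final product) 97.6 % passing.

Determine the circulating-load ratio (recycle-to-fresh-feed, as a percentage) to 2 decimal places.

CL = 408.54 %

Two-product formula at 300 µm:
r = (o − d)/(d − u)
r = (97.6 − 30.6)/(30.6 − 14.2) = 67.0/16.4 = 4.0854
CL = 100·r = 408.54 %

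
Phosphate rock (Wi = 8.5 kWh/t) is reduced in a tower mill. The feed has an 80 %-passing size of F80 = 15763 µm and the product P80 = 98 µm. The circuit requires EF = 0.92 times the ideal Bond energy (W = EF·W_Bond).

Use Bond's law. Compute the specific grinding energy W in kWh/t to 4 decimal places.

W = 10·Wi·[P80^(−½) − F80^(−½)]
1/√98 = 0.101015;  1/√15763 = 0.007965
W = 10·8.5·(0.101015 − 0.007965) = 7.9093 kWh/t
Corrected W = EF·W_Bond = 0.92·7.9093 = 7.2765 kWh/t

W = 7.2765 kWh/t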